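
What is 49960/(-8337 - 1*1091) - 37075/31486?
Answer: -480645915/74212502 ≈ -6.4766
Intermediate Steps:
49960/(-8337 - 1*1091) - 37075/31486 = 49960/(-8337 - 1091) - 37075*1/31486 = 49960/(-9428) - 37075/31486 = 49960*(-1/9428) - 37075/31486 = -12490/2357 - 37075/31486 = -480645915/74212502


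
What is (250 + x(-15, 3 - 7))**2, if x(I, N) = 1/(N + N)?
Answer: 3996001/64 ≈ 62438.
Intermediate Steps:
x(I, N) = 1/(2*N)
(250 + x(-15, 3 - 7))**2 = (250 + 1/(2*(3 - 7)))**2 = (250 + (1/2)/(-4))**2 = (250 + (1/2)*(-1/4))**2 = (250 - 1/8)**2 = (1999/8)**2 = 3996001/64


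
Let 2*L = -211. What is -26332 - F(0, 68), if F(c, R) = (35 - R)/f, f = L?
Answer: -5556118/211 ≈ -26332.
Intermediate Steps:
L = -211/2 (L = (½)*(-211) = -211/2 ≈ -105.50)
f = -211/2 ≈ -105.50
F(c, R) = -70/211 + 2*R/211 (F(c, R) = (35 - R)/(-211/2) = (35 - R)*(-2/211) = -70/211 + 2*R/211)
-26332 - F(0, 68) = -26332 - (-70/211 + (2/211)*68) = -26332 - (-70/211 + 136/211) = -26332 - 1*66/211 = -26332 - 66/211 = -5556118/211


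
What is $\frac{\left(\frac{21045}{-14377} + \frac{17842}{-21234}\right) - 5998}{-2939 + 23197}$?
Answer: $- \frac{457945032382}{1546096728561} \approx -0.29619$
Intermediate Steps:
$\frac{\left(\frac{21045}{-14377} + \frac{17842}{-21234}\right) - 5998}{-2939 + 23197} = \frac{\left(21045 \left(- \frac{1}{14377}\right) + 17842 \left(- \frac{1}{21234}\right)\right) - 5998}{20258} = \left(\left(- \frac{21045}{14377} - \frac{8921}{10617}\right) - 5998\right) \frac{1}{20258} = \left(- \frac{351691982}{152640609} - 5998\right) \frac{1}{20258} = \left(- \frac{915890064764}{152640609}\right) \frac{1}{20258} = - \frac{457945032382}{1546096728561}$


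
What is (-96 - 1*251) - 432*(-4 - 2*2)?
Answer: 3109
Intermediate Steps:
(-96 - 1*251) - 432*(-4 - 2*2) = (-96 - 251) - 432*(-4 - 4) = -347 - 432*(-8) = -347 + 3456 = 3109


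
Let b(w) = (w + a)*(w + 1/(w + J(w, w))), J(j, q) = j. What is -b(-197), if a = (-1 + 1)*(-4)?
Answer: -77619/2 ≈ -38810.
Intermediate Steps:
a = 0 (a = 0*(-4) = 0)
b(w) = w*(w + 1/(2*w)) (b(w) = (w + 0)*(w + 1/(w + w)) = w*(w + 1/(2*w)))
-b(-197) = -(1/2 + (-197)**2) = -(1/2 + 38809) = -1*77619/2 = -77619/2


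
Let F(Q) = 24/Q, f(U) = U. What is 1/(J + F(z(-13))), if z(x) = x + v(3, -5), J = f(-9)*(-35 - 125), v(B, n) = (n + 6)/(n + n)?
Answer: 131/188400 ≈ 0.00069533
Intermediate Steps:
v(B, n) = (6 + n)/(2*n) (v(B, n) = (6 + n)/((2*n)) = (6 + n)*(1/(2*n)) = (6 + n)/(2*n))
J = 1440 (J = -9*(-35 - 125) = -9*(-160) = 1440)
z(x) = -1/10 + x (z(x) = x + (1/2)*(6 - 5)/(-5) = x + (1/2)*(-1/5)*1 = x - 1/10 = -1/10 + x)
1/(J + F(z(-13))) = 1/(1440 + 24/(-1/10 - 13)) = 1/(1440 + 24/(-131/10)) = 1/(1440 + 24*(-10/131)) = 1/(1440 - 240/131) = 1/(188400/131) = 131/188400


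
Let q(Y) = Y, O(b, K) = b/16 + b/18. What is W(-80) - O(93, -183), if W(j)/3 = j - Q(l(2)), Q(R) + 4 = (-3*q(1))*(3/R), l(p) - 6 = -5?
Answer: -10175/48 ≈ -211.98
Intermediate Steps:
l(p) = 1 (l(p) = 6 - 5 = 1)
O(b, K) = 17*b/144 (O(b, K) = b*(1/16) + b*(1/18) = b/16 + b/18 = 17*b/144)
Q(R) = -4 - 9/R (Q(R) = -4 + (-3*1)*(3/R) = -4 - 9/R)
W(j) = 39 + 3*j (W(j) = 3*(j - (-4 - 9/1)) = 3*(j - (-4 - 9*1)) = 3*(j - (-4 - 9)) = 3*(j - 1*(-13)) = 3*(j + 13) = 3*(13 + j) = 39 + 3*j)
W(-80) - O(93, -183) = (39 + 3*(-80)) - 17*93/144 = (39 - 240) - 1*527/48 = -201 - 527/48 = -10175/48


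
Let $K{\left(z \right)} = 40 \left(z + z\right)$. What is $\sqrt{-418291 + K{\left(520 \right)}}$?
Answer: $i \sqrt{376691} \approx 613.75 i$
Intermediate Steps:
$K{\left(z \right)} = 80 z$ ($K{\left(z \right)} = 40 \cdot 2 z = 80 z$)
$\sqrt{-418291 + K{\left(520 \right)}} = \sqrt{-418291 + 80 \cdot 520} = \sqrt{-418291 + 41600} = \sqrt{-376691} = i \sqrt{376691}$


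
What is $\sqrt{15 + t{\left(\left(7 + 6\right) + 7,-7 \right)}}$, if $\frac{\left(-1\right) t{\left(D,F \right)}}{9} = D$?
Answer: $i \sqrt{165} \approx 12.845 i$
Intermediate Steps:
$t{\left(D,F \right)} = - 9 D$
$\sqrt{15 + t{\left(\left(7 + 6\right) + 7,-7 \right)}} = \sqrt{15 - 9 \left(\left(7 + 6\right) + 7\right)} = \sqrt{15 - 9 \left(13 + 7\right)} = \sqrt{15 - 180} = \sqrt{-165} = i \sqrt{165}$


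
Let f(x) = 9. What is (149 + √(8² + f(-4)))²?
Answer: (149 + √73)² ≈ 24820.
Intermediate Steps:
(149 + √(8² + f(-4)))² = (149 + √(8² + 9))² = (149 + √(64 + 9))² = (149 + √73)²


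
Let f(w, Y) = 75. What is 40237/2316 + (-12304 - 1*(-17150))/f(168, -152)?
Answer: 4747037/57900 ≈ 81.987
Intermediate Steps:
40237/2316 + (-12304 - 1*(-17150))/f(168, -152) = 40237/2316 + (-12304 - 1*(-17150))/75 = 40237*(1/2316) + (-12304 + 17150)*(1/75) = 40237/2316 + 4846*(1/75) = 40237/2316 + 4846/75 = 4747037/57900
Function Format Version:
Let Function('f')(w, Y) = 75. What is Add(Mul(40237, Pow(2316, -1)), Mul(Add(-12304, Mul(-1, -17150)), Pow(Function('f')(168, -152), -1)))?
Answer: Rational(4747037, 57900) ≈ 81.987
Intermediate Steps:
Add(Mul(40237, Pow(2316, -1)), Mul(Add(-12304, Mul(-1, -17150)), Pow(Function('f')(168, -152), -1))) = Add(Mul(40237, Pow(2316, -1)), Mul(Add(-12304, Mul(-1, -17150)), Pow(75, -1))) = Add(Mul(40237, Rational(1, 2316)), Mul(Add(-12304, 17150), Rational(1, 75))) = Add(Rational(40237, 2316), Mul(4846, Rational(1, 75))) = Add(Rational(40237, 2316), Rational(4846, 75)) = Rational(4747037, 57900)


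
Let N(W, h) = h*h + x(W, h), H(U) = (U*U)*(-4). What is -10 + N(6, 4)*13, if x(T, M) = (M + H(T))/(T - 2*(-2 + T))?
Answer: 1108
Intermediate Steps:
H(U) = -4*U² (H(U) = U²*(-4) = -4*U²)
x(T, M) = (M - 4*T²)/(4 - T) (x(T, M) = (M - 4*T²)/(T - 2*(-2 + T)) = (M - 4*T²)/(T + (4 - 2*T)) = (M - 4*T²)/(4 - T))
N(W, h) = h² + (-h + 4*W²)/(-4 + W) (N(W, h) = h*h + (-h + 4*W²)/(-4 + W) = h² + (-h + 4*W²)/(-4 + W))
-10 + N(6, 4)*13 = -10 + ((-1*4 + 4*6² + 4²*(-4 + 6))/(-4 + 6))*13 = -10 + ((-4 + 4*36 + 16*2)/2)*13 = -10 + ((-4 + 144 + 32)/2)*13 = -10 + ((½)*172)*13 = -10 + 86*13 = -10 + 1118 = 1108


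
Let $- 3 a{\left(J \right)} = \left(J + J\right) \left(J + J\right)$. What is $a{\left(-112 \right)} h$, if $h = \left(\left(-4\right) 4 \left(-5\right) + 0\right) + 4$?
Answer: $-1404928$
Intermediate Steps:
$a{\left(J \right)} = - \frac{4 J^{2}}{3}$ ($a{\left(J \right)} = - \frac{\left(J + J\right) \left(J + J\right)}{3} = - \frac{2 J 2 J}{3} = - \frac{4 J^{2}}{3}$)
$h = 84$ ($h = \left(\left(-16\right) \left(-5\right) + 0\right) + 4 = \left(80 + 0\right) + 4 = 80 + 4 = 84$)
$a{\left(-112 \right)} h = - \frac{4 \left(-112\right)^{2}}{3} \cdot 84 = \left(- \frac{4}{3}\right) 12544 \cdot 84 = \left(- \frac{50176}{3}\right) 84 = -1404928$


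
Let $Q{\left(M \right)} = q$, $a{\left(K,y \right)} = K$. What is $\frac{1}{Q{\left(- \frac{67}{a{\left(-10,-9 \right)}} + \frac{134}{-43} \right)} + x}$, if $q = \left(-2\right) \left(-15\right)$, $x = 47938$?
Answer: $\frac{1}{47968} \approx 2.0847 \cdot 10^{-5}$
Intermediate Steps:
$q = 30$
$Q{\left(M \right)} = 30$
$\frac{1}{Q{\left(- \frac{67}{a{\left(-10,-9 \right)}} + \frac{134}{-43} \right)} + x} = \frac{1}{30 + 47938} = \frac{1}{47968}$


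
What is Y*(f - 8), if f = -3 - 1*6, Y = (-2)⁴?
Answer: -272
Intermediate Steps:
Y = 16
f = -9 (f = -3 - 6 = -9)
Y*(f - 8) = 16*(-9 - 8) = 16*(-17) = -272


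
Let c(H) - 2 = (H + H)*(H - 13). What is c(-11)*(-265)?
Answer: -140450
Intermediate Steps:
c(H) = 2 + 2*H*(-13 + H) (c(H) = 2 + (H + H)*(H - 13) = 2 + (2*H)*(-13 + H) = 2 + 2*H*(-13 + H))
c(-11)*(-265) = (2 - 26*(-11) + 2*(-11)²)*(-265) = (2 + 286 + 2*121)*(-265) = (2 + 286 + 242)*(-265) = 530*(-265) = -140450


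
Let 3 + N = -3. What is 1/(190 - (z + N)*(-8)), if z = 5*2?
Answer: 1/222 ≈ 0.0045045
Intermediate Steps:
N = -6 (N = -3 - 3 = -6)
z = 10
1/(190 - (z + N)*(-8)) = 1/(190 - (10 - 6)*(-8)) = 1/(190 - 4*(-8)) = 1/(190 - 1*(-32)) = 1/(190 + 32) = 1/222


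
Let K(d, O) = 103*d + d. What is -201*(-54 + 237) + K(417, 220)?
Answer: 6585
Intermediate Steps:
K(d, O) = 104*d
-201*(-54 + 237) + K(417, 220) = -201*(-54 + 237) + 104*417 = -201*183 + 43368 = -36783 + 43368 = 6585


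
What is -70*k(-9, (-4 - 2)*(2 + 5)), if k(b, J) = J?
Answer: 2940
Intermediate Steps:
-70*k(-9, (-4 - 2)*(2 + 5)) = -70*(-4 - 2)*(2 + 5) = -(-420)*7 = -70*(-42) = 2940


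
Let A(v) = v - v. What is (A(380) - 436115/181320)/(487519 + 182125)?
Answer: -87223/24283970016 ≈ -3.5918e-6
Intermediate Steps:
A(v) = 0
(A(380) - 436115/181320)/(487519 + 182125) = (0 - 436115/181320)/(487519 + 182125) = (0 - 436115*1/181320)/669644 = (0 - 87223/36264)*(1/669644) = -87223/36264*1/669644 = -87223/24283970016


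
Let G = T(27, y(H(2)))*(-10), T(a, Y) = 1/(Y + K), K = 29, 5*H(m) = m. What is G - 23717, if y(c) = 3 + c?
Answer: -1921102/81 ≈ -23717.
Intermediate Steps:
H(m) = m/5
T(a, Y) = 1/(29 + Y) (T(a, Y) = 1/(Y + 29) = 1/(29 + Y))
G = -25/81 (G = -10/(29 + (3 + (⅕)*2)) = -10/(29 + (3 + ⅖)) = -10/(29 + 17/5) = -10/(162/5) = (5/162)*(-10) = -25/81 ≈ -0.30864)
G - 23717 = -25/81 - 23717 = -1921102/81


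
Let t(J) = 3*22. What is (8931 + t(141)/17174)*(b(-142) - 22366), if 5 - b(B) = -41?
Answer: -55217181600/277 ≈ -1.9934e+8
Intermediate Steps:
t(J) = 66
b(B) = 46 (b(B) = 5 - 1*(-41) = 5 + 41 = 46)
(8931 + t(141)/17174)*(b(-142) - 22366) = (8931 + 66/17174)*(46 - 22366) = (8931 + 66*(1/17174))*(-22320) = (8931 + 33/8587)*(-22320) = (76690530/8587)*(-22320) = -55217181600/277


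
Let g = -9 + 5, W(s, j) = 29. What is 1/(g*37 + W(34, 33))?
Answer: -1/119 ≈ -0.0084034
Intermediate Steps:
g = -4
1/(g*37 + W(34, 33)) = 1/(-4*37 + 29) = 1/(-148 + 29) = 1/(-119) = -1/119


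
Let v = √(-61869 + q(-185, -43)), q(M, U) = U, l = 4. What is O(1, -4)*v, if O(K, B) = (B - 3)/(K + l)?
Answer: -14*I*√15478/5 ≈ -348.35*I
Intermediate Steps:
v = 2*I*√15478 (v = √(-61869 - 43) = √(-61912) = 2*I*√15478 ≈ 248.82*I)
O(K, B) = (-3 + B)/(4 + K) (O(K, B) = (B - 3)/(K + 4) = (-3 + B)/(4 + K))
O(1, -4)*v = ((-3 - 4)/(4 + 1))*(2*I*√15478) = (-7/5)*(2*I*√15478) = ((⅕)*(-7))*(2*I*√15478) = -14*I*√15478/5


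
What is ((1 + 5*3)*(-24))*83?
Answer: -31872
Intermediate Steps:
((1 + 5*3)*(-24))*83 = ((1 + 15)*(-24))*83 = (16*(-24))*83 = -384*83 = -31872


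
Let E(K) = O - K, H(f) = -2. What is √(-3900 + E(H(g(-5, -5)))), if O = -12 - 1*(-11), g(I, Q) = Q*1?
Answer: I*√3899 ≈ 62.442*I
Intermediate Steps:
g(I, Q) = Q
O = -1 (O = -12 + 11 = -1)
E(K) = -1 - K
√(-3900 + E(H(g(-5, -5)))) = √(-3900 + (-1 - 1*(-2))) = √(-3900 + (-1 + 2)) = √(-3900 + 1) = √(-3899) = I*√3899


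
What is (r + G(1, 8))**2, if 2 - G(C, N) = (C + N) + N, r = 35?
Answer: 400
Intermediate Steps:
G(C, N) = 2 - C - 2*N (G(C, N) = 2 - ((C + N) + N) = 2 - (C + 2*N) = 2 + (-C - 2*N) = 2 - C - 2*N)
(r + G(1, 8))**2 = (35 + (2 - 1*1 - 2*8))**2 = (35 + (2 - 1 - 16))**2 = (35 - 15)**2 = 20**2 = 400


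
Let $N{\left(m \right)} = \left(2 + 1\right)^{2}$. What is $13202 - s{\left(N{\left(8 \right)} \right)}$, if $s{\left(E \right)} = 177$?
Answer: $13025$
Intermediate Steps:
$N{\left(m \right)} = 9$ ($N{\left(m \right)} = 3^{2} = 9$)
$13202 - s{\left(N{\left(8 \right)} \right)} = 13202 - 177 = 13025$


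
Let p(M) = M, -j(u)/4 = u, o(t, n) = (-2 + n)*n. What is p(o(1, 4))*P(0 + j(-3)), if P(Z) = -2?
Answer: -16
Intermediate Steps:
o(t, n) = n*(-2 + n)
j(u) = -4*u
p(o(1, 4))*P(0 + j(-3)) = (4*(-2 + 4))*(-2) = (4*2)*(-2) = 8*(-2) = -16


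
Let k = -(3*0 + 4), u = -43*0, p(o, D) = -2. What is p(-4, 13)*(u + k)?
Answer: 8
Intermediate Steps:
u = 0
k = -4 (k = -(0 + 4) = -1*4 = -4)
p(-4, 13)*(u + k) = -2*(0 - 4) = -2*(-4) = 8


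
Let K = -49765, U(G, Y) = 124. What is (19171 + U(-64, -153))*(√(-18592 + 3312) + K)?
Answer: -960215675 + 77180*I*√955 ≈ -9.6022e+8 + 2.3851e+6*I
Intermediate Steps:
(19171 + U(-64, -153))*(√(-18592 + 3312) + K) = (19171 + 124)*(√(-18592 + 3312) - 49765) = 19295*(√(-15280) - 49765) = 19295*(4*I*√955 - 49765) = 19295*(-49765 + 4*I*√955) = -960215675 + 77180*I*√955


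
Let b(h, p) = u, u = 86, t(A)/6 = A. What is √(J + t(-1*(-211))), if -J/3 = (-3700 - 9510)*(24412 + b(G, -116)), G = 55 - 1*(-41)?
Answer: √970857006 ≈ 31159.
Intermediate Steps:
t(A) = 6*A
G = 96 (G = 55 + 41 = 96)
b(h, p) = 86
J = 970855740 (J = -3*(-3700 - 9510)*(24412 + 86) = -(-39630)*24498 = -3*(-323618580) = 970855740)
√(J + t(-1*(-211))) = √(970855740 + 6*(-1*(-211))) = √(970855740 + 6*211) = √(970855740 + 1266) = √970857006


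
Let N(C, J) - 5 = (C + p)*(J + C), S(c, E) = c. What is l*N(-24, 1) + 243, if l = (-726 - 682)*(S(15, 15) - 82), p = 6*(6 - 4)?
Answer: 26508659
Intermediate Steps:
p = 12 (p = 6*2 = 12)
N(C, J) = 5 + (12 + C)*(C + J) (N(C, J) = 5 + (C + 12)*(J + C) = 5 + (12 + C)*(C + J))
l = 94336 (l = (-726 - 682)*(15 - 82) = -1408*(-67) = 94336)
l*N(-24, 1) + 243 = 94336*(5 + (-24)**2 + 12*(-24) + 12*1 - 24*1) + 243 = 94336*(5 + 576 - 288 + 12 - 24) + 243 = 94336*281 + 243 = 26508416 + 243 = 26508659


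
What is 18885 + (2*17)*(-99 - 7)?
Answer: 15281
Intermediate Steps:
18885 + (2*17)*(-99 - 7) = 18885 + 34*(-106) = 18885 - 3604 = 15281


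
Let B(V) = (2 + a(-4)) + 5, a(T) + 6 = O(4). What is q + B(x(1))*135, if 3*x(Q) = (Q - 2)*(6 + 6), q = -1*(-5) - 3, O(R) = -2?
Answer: -133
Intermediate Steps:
a(T) = -8 (a(T) = -6 - 2 = -8)
q = 2 (q = 5 - 3 = 2)
x(Q) = -8 + 4*Q (x(Q) = ((Q - 2)*(6 + 6))/3 = ((-2 + Q)*12)/3 = (-24 + 12*Q)/3 = -8 + 4*Q)
B(V) = -1 (B(V) = (2 - 8) + 5 = -6 + 5 = -1)
q + B(x(1))*135 = 2 - 1*135 = 2 - 135 = -133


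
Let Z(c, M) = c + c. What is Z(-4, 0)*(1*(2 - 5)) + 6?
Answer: 30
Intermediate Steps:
Z(c, M) = 2*c
Z(-4, 0)*(1*(2 - 5)) + 6 = (2*(-4))*(1*(2 - 5)) + 6 = -8*(-3) + 6 = 24 + 6 = 30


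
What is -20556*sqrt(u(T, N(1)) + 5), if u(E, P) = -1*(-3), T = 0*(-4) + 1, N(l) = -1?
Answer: -41112*sqrt(2) ≈ -58141.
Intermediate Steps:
T = 1 (T = 0 + 1 = 1)
u(E, P) = 3
-20556*sqrt(u(T, N(1)) + 5) = -20556*sqrt(3 + 5) = -41112*sqrt(2)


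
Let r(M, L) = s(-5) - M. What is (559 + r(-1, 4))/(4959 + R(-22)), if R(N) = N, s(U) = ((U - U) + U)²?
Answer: 585/4937 ≈ 0.11849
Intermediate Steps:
s(U) = U² (s(U) = (0 + U)² = U²)
r(M, L) = 25 - M (r(M, L) = (-5)² - M = 25 - M)
(559 + r(-1, 4))/(4959 + R(-22)) = (559 + (25 - 1*(-1)))/(4959 - 22) = (559 + (25 + 1))/4937 = (559 + 26)*(1/4937) = 585*(1/4937) = 585/4937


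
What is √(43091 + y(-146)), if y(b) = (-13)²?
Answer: 2*√10815 ≈ 207.99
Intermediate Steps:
y(b) = 169
√(43091 + y(-146)) = √(43091 + 169) = √43260 = 2*√10815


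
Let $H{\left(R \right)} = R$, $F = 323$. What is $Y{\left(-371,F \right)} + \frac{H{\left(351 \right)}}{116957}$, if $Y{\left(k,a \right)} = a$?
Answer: $\frac{37777462}{116957} \approx 323.0$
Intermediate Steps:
$Y{\left(-371,F \right)} + \frac{H{\left(351 \right)}}{116957} = 323 + \frac{351}{116957} = \frac{37777462}{116957}$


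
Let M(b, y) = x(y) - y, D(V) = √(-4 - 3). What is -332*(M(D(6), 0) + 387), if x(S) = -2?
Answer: -127820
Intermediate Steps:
D(V) = I*√7 (D(V) = √(-7) = I*√7)
M(b, y) = -2 - y
-332*(M(D(6), 0) + 387) = -332*((-2 - 1*0) + 387) = -332*((-2 + 0) + 387) = -332*(-2 + 387) = -332*385 = -127820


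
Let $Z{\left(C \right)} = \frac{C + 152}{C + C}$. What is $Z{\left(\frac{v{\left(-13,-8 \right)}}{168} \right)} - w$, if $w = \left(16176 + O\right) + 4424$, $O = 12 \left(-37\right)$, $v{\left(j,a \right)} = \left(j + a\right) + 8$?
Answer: $- \frac{549579}{26} \approx -21138.0$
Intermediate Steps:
$v{\left(j,a \right)} = 8 + a + j$ ($v{\left(j,a \right)} = \left(a + j\right) + 8 = 8 + a + j$)
$O = -444$
$Z{\left(C \right)} = \frac{152 + C}{2 C}$
$w = 20156$ ($w = \left(16176 - 444\right) + 4424 = 15732 + 4424 = 20156$)
$Z{\left(\frac{v{\left(-13,-8 \right)}}{168} \right)} - w = \frac{152 + \frac{8 - 8 - 13}{168}}{2 \frac{8 - 8 - 13}{168}} - 20156 = \frac{152 - \frac{13}{168}}{2 \left(\left(-13\right) \frac{1}{168}\right)} - 20156 = \frac{152 - \frac{13}{168}}{2 \left(- \frac{13}{168}\right)} - 20156 = \frac{1}{2} \left(- \frac{168}{13}\right) \frac{25523}{168} - 20156 = - \frac{25523}{26} - 20156 = - \frac{549579}{26}$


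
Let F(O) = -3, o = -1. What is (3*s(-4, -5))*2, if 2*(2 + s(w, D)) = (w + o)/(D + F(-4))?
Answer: -81/8 ≈ -10.125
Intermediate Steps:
s(w, D) = -2 + (-1 + w)/(2*(-3 + D)) (s(w, D) = -2 + ((w - 1)/(D - 3))/2 = -2 + ((-1 + w)/(-3 + D))/2 = -2 + (-1 + w)/(2*(-3 + D)))
(3*s(-4, -5))*2 = (3*((11 - 4 - 4*(-5))/(2*(-3 - 5))))*2 = (3*((1/2)*(11 - 4 + 20)/(-8)))*2 = (3*((1/2)*(-1/8)*27))*2 = (3*(-27/16))*2 = -81/16*2 = -81/8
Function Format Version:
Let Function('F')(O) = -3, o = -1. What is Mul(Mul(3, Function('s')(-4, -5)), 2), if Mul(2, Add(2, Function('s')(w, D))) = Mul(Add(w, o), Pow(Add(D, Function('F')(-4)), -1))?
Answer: Rational(-81, 8) ≈ -10.125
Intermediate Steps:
Function('s')(w, D) = Add(-2, Mul(Rational(1, 2), Pow(Add(-3, D), -1), Add(-1, w))) (Function('s')(w, D) = Add(-2, Mul(Rational(1, 2), Mul(Add(w, -1), Pow(Add(D, -3), -1)))) = Add(-2, Mul(Rational(1, 2), Mul(Add(-1, w), Pow(Add(-3, D), -1)))) = Add(-2, Mul(Rational(1, 2), Mul(Pow(Add(-3, D), -1), Add(-1, w)))) = Add(-2, Mul(Rational(1, 2), Pow(Add(-3, D), -1), Add(-1, w))))
Mul(Mul(3, Function('s')(-4, -5)), 2) = Mul(Mul(3, Mul(Rational(1, 2), Pow(Add(-3, -5), -1), Add(11, -4, Mul(-4, -5)))), 2) = Mul(Mul(3, Mul(Rational(1, 2), Pow(-8, -1), Add(11, -4, 20))), 2) = Mul(Mul(3, Mul(Rational(1, 2), Rational(-1, 8), 27)), 2) = Mul(Mul(3, Rational(-27, 16)), 2) = Mul(Rational(-81, 16), 2) = Rational(-81, 8)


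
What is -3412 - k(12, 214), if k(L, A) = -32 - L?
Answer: -3368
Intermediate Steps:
-3412 - k(12, 214) = -3412 - (-32 - 1*12) = -3412 - (-32 - 12) = -3412 - 1*(-44) = -3412 + 44 = -3368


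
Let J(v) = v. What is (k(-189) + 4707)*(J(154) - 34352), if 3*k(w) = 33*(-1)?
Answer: -160593808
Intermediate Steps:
k(w) = -11 (k(w) = (33*(-1))/3 = (1/3)*(-33) = -11)
(k(-189) + 4707)*(J(154) - 34352) = (-11 + 4707)*(154 - 34352) = 4696*(-34198) = -160593808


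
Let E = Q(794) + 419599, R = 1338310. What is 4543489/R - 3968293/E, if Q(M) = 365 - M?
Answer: -34063119207/5609794027 ≈ -6.0721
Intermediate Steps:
E = 419170 (E = (365 - 1*794) + 419599 = (365 - 794) + 419599 = -429 + 419599 = 419170)
4543489/R - 3968293/E = 4543489/1338310 - 3968293/419170 = -34063119207/5609794027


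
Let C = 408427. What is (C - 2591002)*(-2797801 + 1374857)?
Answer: 3105682000800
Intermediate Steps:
(C - 2591002)*(-2797801 + 1374857) = (408427 - 2591002)*(-2797801 + 1374857) = -2182575*(-1422944) = 3105682000800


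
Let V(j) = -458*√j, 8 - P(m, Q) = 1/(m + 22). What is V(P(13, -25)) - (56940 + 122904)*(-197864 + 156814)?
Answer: 7382596200 - 1374*√1085/35 ≈ 7.3826e+9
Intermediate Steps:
P(m, Q) = 8 - 1/(22 + m) (P(m, Q) = 8 - 1/(m + 22) = 8 - 1/(22 + m))
V(P(13, -25)) - (56940 + 122904)*(-197864 + 156814) = -458*√(175 + 8*13)/√(22 + 13) - (56940 + 122904)*(-197864 + 156814) = -458*√35*√(175 + 104)/35 - 179844*(-41050) = -458*3*√1085/35 - 1*(-7382596200) = -1374*√1085/35 + 7382596200 = 7382596200 - 1374*√1085/35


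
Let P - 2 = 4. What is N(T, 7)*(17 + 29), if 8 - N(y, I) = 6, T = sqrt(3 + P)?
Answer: 92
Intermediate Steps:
P = 6 (P = 2 + 4 = 6)
T = 3 (T = sqrt(3 + 6) = sqrt(9) = 3)
N(y, I) = 2 (N(y, I) = 8 - 1*6 = 8 - 6 = 2)
N(T, 7)*(17 + 29) = 2*(17 + 29) = 2*46 = 92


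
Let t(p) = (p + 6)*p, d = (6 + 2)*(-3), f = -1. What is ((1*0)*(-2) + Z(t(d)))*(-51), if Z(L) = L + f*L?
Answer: 0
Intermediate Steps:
d = -24 (d = 8*(-3) = -24)
t(p) = p*(6 + p) (t(p) = (6 + p)*p = p*(6 + p))
Z(L) = 0 (Z(L) = L - L = 0)
((1*0)*(-2) + Z(t(d)))*(-51) = ((1*0)*(-2) + 0)*(-51) = (0*(-2) + 0)*(-51) = (0 + 0)*(-51) = 0*(-51) = 0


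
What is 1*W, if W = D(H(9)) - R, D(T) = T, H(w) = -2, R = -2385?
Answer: 2383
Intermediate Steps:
W = 2383 (W = -2 - 1*(-2385) = -2 + 2385 = 2383)
1*W = 1*2383 = 2383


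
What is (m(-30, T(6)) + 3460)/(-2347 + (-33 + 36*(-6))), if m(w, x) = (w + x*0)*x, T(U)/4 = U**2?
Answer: 215/649 ≈ 0.33128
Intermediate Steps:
T(U) = 4*U**2
m(w, x) = w*x (m(w, x) = (w + 0)*x = w*x)
(m(-30, T(6)) + 3460)/(-2347 + (-33 + 36*(-6))) = (-120*6**2 + 3460)/(-2347 + (-33 + 36*(-6))) = (-120*36 + 3460)/(-2347 + (-33 - 216)) = (-30*144 + 3460)/(-2347 - 249) = (-4320 + 3460)/(-2596) = -860*(-1/2596) = 215/649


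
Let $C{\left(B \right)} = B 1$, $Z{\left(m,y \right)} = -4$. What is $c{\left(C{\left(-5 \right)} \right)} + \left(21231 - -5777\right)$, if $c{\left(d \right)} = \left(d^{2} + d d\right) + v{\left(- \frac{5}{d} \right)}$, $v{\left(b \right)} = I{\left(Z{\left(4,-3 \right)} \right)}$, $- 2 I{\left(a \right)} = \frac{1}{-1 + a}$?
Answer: $\frac{270581}{10} \approx 27058.0$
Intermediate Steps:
$I{\left(a \right)} = - \frac{1}{2 \left(-1 + a\right)}$
$v{\left(b \right)} = \frac{1}{10}$ ($v{\left(b \right)} = - \frac{1}{-2 + 2 \left(-4\right)} = - \frac{1}{-2 - 8} = - \frac{1}{-10} = \left(-1\right) \left(- \frac{1}{10}\right) = \frac{1}{10}$)
$C{\left(B \right)} = B$
$c{\left(d \right)} = \frac{1}{10} + 2 d^{2}$ ($c{\left(d \right)} = \left(d^{2} + d d\right) + \frac{1}{10} = \left(d^{2} + d^{2}\right) + \frac{1}{10} = 2 d^{2} + \frac{1}{10} = \frac{1}{10} + 2 d^{2}$)
$c{\left(C{\left(-5 \right)} \right)} + \left(21231 - -5777\right) = \left(\frac{1}{10} + 2 \left(-5\right)^{2}\right) + \left(21231 - -5777\right) = \left(\frac{1}{10} + 2 \cdot 25\right) + \left(21231 + 5777\right) = \left(\frac{1}{10} + 50\right) + 27008 = \frac{501}{10} + 27008 = \frac{270581}{10}$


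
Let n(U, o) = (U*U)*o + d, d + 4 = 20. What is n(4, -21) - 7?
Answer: -327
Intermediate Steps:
d = 16 (d = -4 + 20 = 16)
n(U, o) = 16 + o*U² (n(U, o) = (U*U)*o + 16 = U²*o + 16 = o*U² + 16 = 16 + o*U²)
n(4, -21) - 7 = (16 - 21*4²) - 7 = (16 - 21*16) - 7 = (16 - 336) - 7 = -320 - 7 = -327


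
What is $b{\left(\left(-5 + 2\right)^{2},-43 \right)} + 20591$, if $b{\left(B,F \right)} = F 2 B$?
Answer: $19817$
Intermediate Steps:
$b{\left(B,F \right)} = 2 B F$ ($b{\left(B,F \right)} = 2 F B = 2 B F$)
$b{\left(\left(-5 + 2\right)^{2},-43 \right)} + 20591 = 2 \left(-5 + 2\right)^{2} \left(-43\right) + 20591 = 2 \left(-3\right)^{2} \left(-43\right) + 20591 = 2 \cdot 9 \left(-43\right) + 20591 = -774 + 20591 = 19817$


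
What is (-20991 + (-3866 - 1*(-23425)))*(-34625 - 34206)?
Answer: 98565992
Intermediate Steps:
(-20991 + (-3866 - 1*(-23425)))*(-34625 - 34206) = (-20991 + (-3866 + 23425))*(-68831) = (-20991 + 19559)*(-68831) = -1432*(-68831) = 98565992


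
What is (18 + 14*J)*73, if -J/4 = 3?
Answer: -10950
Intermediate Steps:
J = -12 (J = -4*3 = -12)
(18 + 14*J)*73 = (18 + 14*(-12))*73 = (18 - 168)*73 = -150*73 = -10950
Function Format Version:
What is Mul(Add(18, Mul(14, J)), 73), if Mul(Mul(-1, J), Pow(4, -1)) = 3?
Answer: -10950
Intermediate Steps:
J = -12 (J = Mul(-4, 3) = -12)
Mul(Add(18, Mul(14, J)), 73) = Mul(Add(18, Mul(14, -12)), 73) = Mul(Add(18, -168), 73) = Mul(-150, 73) = -10950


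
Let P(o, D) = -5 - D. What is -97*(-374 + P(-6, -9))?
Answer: 35890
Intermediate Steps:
-97*(-374 + P(-6, -9)) = -97*(-374 + (-5 - 1*(-9))) = -97*(-374 + (-5 + 9)) = -97*(-374 + 4) = -97*(-370) = 35890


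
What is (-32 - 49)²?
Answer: 6561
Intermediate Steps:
(-32 - 49)² = (-81)² = 6561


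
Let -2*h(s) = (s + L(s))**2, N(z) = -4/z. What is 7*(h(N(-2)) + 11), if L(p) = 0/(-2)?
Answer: 63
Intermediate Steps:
L(p) = 0 (L(p) = 0*(-1/2) = 0)
h(s) = -s**2/2 (h(s) = -(s + 0)**2/2 = -s**2/2)
7*(h(N(-2)) + 11) = 7*(-(-4/(-2))**2/2 + 11) = 7*(-(-4*(-1/2))**2/2 + 11) = 7*(-1/2*2**2 + 11) = 7*(-1/2*4 + 11) = 7*(-2 + 11) = 7*9 = 63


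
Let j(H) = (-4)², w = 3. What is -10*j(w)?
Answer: -160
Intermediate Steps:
j(H) = 16
-10*j(w) = -10*16 = -160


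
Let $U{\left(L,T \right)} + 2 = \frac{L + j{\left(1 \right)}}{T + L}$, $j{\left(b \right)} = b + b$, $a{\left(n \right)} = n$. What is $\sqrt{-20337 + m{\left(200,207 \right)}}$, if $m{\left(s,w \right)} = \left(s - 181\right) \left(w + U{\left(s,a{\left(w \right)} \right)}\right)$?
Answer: $\frac{2 i \sqrt{680509698}}{407} \approx 128.19 i$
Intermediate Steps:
$j{\left(b \right)} = 2 b$
$U{\left(L,T \right)} = -2 + \frac{2 + L}{L + T}$ ($U{\left(L,T \right)} = -2 + \frac{L + 2 \cdot 1}{T + L} = -2 + \frac{L + 2}{L + T} = -2 + \frac{2 + L}{L + T}$)
$m{\left(s,w \right)} = \left(-181 + s\right) \left(w + \frac{2 - s - 2 w}{s + w}\right)$ ($m{\left(s,w \right)} = \left(s - 181\right) \left(w + \frac{2 - s - 2 w}{s + w}\right) = \left(-181 + s\right) \left(w + \frac{2 - s - 2 w}{s + w}\right)$)
$\sqrt{-20337 + m{\left(200,207 \right)}} = \sqrt{-20337 + \frac{-362 + 181 \cdot 200 + 362 \cdot 207 - 200 \left(-2 + 200 + 2 \cdot 207\right) + 207 \left(-181 + 200\right) \left(200 + 207\right)}{200 + 207}} = \sqrt{-20337 + \frac{-362 + 36200 + 74934 - 200 \left(-2 + 200 + 414\right) + 207 \cdot 19 \cdot 407}{407}} = \sqrt{-20337 + \frac{-362 + 36200 + 74934 - 200 \cdot 612 + 1600731}{407}} = \sqrt{-20337 + \frac{-362 + 36200 + 74934 - 122400 + 1600731}{407}} = \sqrt{-20337 + \frac{1}{407} \cdot 1589103} = \sqrt{-20337 + \frac{1589103}{407}} = \sqrt{- \frac{6688056}{407}} = \frac{2 i \sqrt{680509698}}{407}$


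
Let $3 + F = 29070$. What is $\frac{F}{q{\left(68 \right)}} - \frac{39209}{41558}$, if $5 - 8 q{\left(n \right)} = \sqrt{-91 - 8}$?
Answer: $\frac{12078448381}{1288298} + \frac{174402 i \sqrt{11}}{31} \approx 9375.5 + 18659.0 i$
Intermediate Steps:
$F = 29067$ ($F = -3 + 29070 = 29067$)
$q{\left(n \right)} = \frac{5}{8} - \frac{3 i \sqrt{11}}{8}$ ($q{\left(n \right)} = \frac{5}{8} - \frac{\sqrt{-91 - 8}}{8} = \frac{5}{8} - \frac{\sqrt{-99}}{8} = \frac{5}{8} - \frac{3 i \sqrt{11}}{8}$)
$\frac{F}{q{\left(68 \right)}} - \frac{39209}{41558} = \frac{29067}{\frac{5}{8} - \frac{3 i \sqrt{11}}{8}} - \frac{39209}{41558} = - \frac{39209}{41558} + \frac{29067}{\frac{5}{8} - \frac{3 i \sqrt{11}}{8}}$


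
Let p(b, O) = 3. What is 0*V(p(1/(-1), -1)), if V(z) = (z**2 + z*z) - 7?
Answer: 0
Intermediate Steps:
V(z) = -7 + 2*z**2 (V(z) = (z**2 + z**2) - 7 = 2*z**2 - 7 = -7 + 2*z**2)
0*V(p(1/(-1), -1)) = 0*(-7 + 2*3**2) = 0*(-7 + 2*9) = 0*(-7 + 18) = 0*11 = 0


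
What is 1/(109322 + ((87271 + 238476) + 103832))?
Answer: 1/538901 ≈ 1.8556e-6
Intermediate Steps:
1/(109322 + ((87271 + 238476) + 103832)) = 1/(109322 + (325747 + 103832)) = 1/(109322 + 429579) = 1/538901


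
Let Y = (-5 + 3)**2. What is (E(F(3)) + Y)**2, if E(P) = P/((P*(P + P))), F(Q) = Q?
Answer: 625/36 ≈ 17.361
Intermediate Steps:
Y = 4 (Y = (-2)**2 = 4)
E(P) = 1/(2*P) (E(P) = P/((P*(2*P))) = P/((2*P**2)) = P*(1/(2*P**2)) = 1/(2*P))
(E(F(3)) + Y)**2 = ((1/2)/3 + 4)**2 = ((1/2)*(1/3) + 4)**2 = (1/6 + 4)**2 = (25/6)**2 = 625/36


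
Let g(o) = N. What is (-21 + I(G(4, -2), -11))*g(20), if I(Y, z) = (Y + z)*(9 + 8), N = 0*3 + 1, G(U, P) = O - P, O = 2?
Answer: -140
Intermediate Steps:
G(U, P) = 2 - P
N = 1 (N = 0 + 1 = 1)
g(o) = 1
I(Y, z) = 17*Y + 17*z (I(Y, z) = (Y + z)*17 = 17*Y + 17*z)
(-21 + I(G(4, -2), -11))*g(20) = (-21 + (17*(2 - 1*(-2)) + 17*(-11)))*1 = (-21 + (17*(2 + 2) - 187))*1 = (-21 + (17*4 - 187))*1 = (-21 + (68 - 187))*1 = (-21 - 119)*1 = -140*1 = -140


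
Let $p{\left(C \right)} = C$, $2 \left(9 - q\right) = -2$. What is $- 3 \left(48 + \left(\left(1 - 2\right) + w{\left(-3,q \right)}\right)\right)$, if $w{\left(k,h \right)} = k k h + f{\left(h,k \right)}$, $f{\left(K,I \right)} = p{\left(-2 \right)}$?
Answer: $-405$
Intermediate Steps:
$q = 10$ ($q = 9 - -1 = 9 + 1 = 10$)
$f{\left(K,I \right)} = -2$
$w{\left(k,h \right)} = -2 + h k^{2}$ ($w{\left(k,h \right)} = k k h - 2 = k^{2} h - 2 = h k^{2} - 2 = -2 + h k^{2}$)
$- 3 \left(48 + \left(\left(1 - 2\right) + w{\left(-3,q \right)}\right)\right) = - 3 \left(48 + \left(\left(1 - 2\right) - \left(2 - 10 \left(-3\right)^{2}\right)\right)\right) = - 3 \left(48 + \left(-1 + \left(-2 + 10 \cdot 9\right)\right)\right) = - 3 \left(48 + \left(-1 + \left(-2 + 90\right)\right)\right) = - 3 \left(48 + \left(-1 + 88\right)\right) = - 3 \left(48 + 87\right) = \left(-3\right) 135 = -405$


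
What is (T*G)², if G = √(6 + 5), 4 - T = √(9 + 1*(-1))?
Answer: 264 - 176*√2 ≈ 15.098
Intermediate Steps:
T = 4 - 2*√2 (T = 4 - √(9 + 1*(-1)) = 4 - √(9 - 1) = 4 - √8 = 4 - 2*√2 ≈ 1.1716)
G = √11 ≈ 3.3166
(T*G)² = ((4 - 2*√2)*√11)² = (√11*(4 - 2*√2))² = 11*(4 - 2*√2)²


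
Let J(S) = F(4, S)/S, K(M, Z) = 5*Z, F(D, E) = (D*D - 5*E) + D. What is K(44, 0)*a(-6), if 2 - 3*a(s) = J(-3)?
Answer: 0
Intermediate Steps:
F(D, E) = D + D² - 5*E (F(D, E) = (D² - 5*E) + D = D + D² - 5*E)
J(S) = (20 - 5*S)/S (J(S) = (4 + 4² - 5*S)/S = (4 + 16 - 5*S)/S = (20 - 5*S)/S)
a(s) = 41/9 (a(s) = ⅔ - (-5 + 20/(-3))/3 = ⅔ - (-5 + 20*(-⅓))/3 = ⅔ - (-5 - 20/3)/3 = ⅔ - ⅓*(-35/3) = ⅔ + 35/9 = 41/9)
K(44, 0)*a(-6) = (5*0)*(41/9) = 0*(41/9) = 0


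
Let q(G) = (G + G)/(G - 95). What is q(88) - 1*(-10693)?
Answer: 74675/7 ≈ 10668.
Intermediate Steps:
q(G) = 2*G/(-95 + G) (q(G) = (2*G)/(-95 + G) = 2*G/(-95 + G))
q(88) - 1*(-10693) = 2*88/(-95 + 88) - 1*(-10693) = 2*88/(-7) + 10693 = 2*88*(-⅐) + 10693 = -176/7 + 10693 = 74675/7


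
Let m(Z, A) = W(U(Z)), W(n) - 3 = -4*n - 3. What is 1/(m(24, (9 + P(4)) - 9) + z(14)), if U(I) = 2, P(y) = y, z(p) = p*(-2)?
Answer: -1/36 ≈ -0.027778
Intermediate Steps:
z(p) = -2*p
W(n) = -4*n (W(n) = 3 + (-4*n - 3) = 3 + (-3 - 4*n) = -4*n)
m(Z, A) = -8 (m(Z, A) = -4*2 = -8)
1/(m(24, (9 + P(4)) - 9) + z(14)) = 1/(-8 - 2*14) = 1/(-8 - 28) = 1/(-36) = -1/36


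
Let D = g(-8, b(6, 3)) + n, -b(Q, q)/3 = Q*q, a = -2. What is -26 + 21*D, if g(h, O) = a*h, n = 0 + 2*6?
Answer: 562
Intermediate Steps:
n = 12 (n = 0 + 12 = 12)
b(Q, q) = -3*Q*q
g(h, O) = -2*h
D = 28 (D = -2*(-8) + 12 = 16 + 12 = 28)
-26 + 21*D = -26 + 21*28 = -26 + 588 = 562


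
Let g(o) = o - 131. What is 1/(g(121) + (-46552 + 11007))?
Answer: -1/35555 ≈ -2.8125e-5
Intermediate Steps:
g(o) = -131 + o
1/(g(121) + (-46552 + 11007)) = 1/((-131 + 121) + (-46552 + 11007)) = 1/(-10 - 35545) = 1/(-35555) = -1/35555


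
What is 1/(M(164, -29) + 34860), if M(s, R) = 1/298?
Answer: 298/10388281 ≈ 2.8686e-5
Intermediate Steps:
M(s, R) = 1/298
1/(M(164, -29) + 34860) = 1/(1/298 + 34860) = 1/(10388281/298) = 298/10388281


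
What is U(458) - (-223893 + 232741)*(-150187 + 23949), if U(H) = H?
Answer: 1116954282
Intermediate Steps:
U(458) - (-223893 + 232741)*(-150187 + 23949) = 458 - (-223893 + 232741)*(-150187 + 23949) = 458 - 8848*(-126238) = 458 - 1*(-1116953824) = 458 + 1116953824 = 1116954282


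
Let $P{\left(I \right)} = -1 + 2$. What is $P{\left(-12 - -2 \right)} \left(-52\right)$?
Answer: $-52$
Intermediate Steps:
$P{\left(I \right)} = 1$
$P{\left(-12 - -2 \right)} \left(-52\right) = 1 \left(-52\right) = -52$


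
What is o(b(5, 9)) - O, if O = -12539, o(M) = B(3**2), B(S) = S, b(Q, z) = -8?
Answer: 12548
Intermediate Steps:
o(M) = 9 (o(M) = 3**2 = 9)
o(b(5, 9)) - O = 9 - 1*(-12539) = 9 + 12539 = 12548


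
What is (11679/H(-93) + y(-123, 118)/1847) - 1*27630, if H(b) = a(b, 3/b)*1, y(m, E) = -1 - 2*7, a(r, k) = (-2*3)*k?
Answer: 120836251/3694 ≈ 32712.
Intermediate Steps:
a(r, k) = -6*k
y(m, E) = -15 (y(m, E) = -1 - 14 = -15)
H(b) = -18/b (H(b) = -18/b*1 = -18/b)
(11679/H(-93) + y(-123, 118)/1847) - 1*27630 = (11679/((-18/(-93))) - 15/1847) - 1*27630 = (11679/((-18*(-1/93))) - 15*1/1847) - 27630 = (11679/(6/31) - 15/1847) - 27630 = (11679*(31/6) - 15/1847) - 27630 = (120683/2 - 15/1847) - 27630 = 222901471/3694 - 27630 = 120836251/3694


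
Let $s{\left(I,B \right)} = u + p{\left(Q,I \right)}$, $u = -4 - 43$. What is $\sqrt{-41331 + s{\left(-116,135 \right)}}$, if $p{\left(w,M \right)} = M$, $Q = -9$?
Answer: $i \sqrt{41494} \approx 203.7 i$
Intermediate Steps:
$u = -47$ ($u = -4 - 43 = -47$)
$s{\left(I,B \right)} = -47 + I$
$\sqrt{-41331 + s{\left(-116,135 \right)}} = \sqrt{-41331 - 163} = \sqrt{-41494} = i \sqrt{41494}$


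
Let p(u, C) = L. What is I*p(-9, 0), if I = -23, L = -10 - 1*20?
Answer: 690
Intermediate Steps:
L = -30 (L = -10 - 20 = -30)
p(u, C) = -30
I*p(-9, 0) = -23*(-30) = 690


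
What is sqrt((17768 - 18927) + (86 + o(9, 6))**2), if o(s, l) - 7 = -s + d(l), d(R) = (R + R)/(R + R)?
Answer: 3*sqrt(674) ≈ 77.885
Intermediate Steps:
d(R) = 1 (d(R) = (2*R)/((2*R)) = (2*R)*(1/(2*R)) = 1)
o(s, l) = 8 - s (o(s, l) = 7 + (-s + 1) = 7 + (1 - s) = 8 - s)
sqrt((17768 - 18927) + (86 + o(9, 6))**2) = sqrt((17768 - 18927) + (86 + (8 - 1*9))**2) = sqrt(-1159 + (86 + (8 - 9))**2) = sqrt(-1159 + (86 - 1)**2) = sqrt(-1159 + 85**2) = sqrt(-1159 + 7225) = sqrt(6066) = 3*sqrt(674)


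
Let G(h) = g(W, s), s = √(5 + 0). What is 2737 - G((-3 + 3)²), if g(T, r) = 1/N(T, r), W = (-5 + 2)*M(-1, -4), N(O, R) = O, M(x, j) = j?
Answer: 32843/12 ≈ 2736.9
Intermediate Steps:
W = 12 (W = (-5 + 2)*(-4) = -3*(-4) = 12)
s = √5 ≈ 2.2361
g(T, r) = 1/T
G(h) = 1/12
2737 - G((-3 + 3)²) = 2737 - 1*1/12 = 2737 - 1/12 = 32843/12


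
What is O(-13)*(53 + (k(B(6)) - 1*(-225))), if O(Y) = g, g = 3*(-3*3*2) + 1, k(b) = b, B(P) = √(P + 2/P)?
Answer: -14734 - 53*√57/3 ≈ -14867.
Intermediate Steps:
g = -53 (g = 3*(-9*2) + 1 = 3*(-18) + 1 = -54 + 1 = -53)
O(Y) = -53
O(-13)*(53 + (k(B(6)) - 1*(-225))) = -53*(53 + (√(6 + 2/6) - 1*(-225))) = -53*(53 + (√(6 + 2*(⅙)) + 225)) = -53*(53 + (√(6 + ⅓) + 225)) = -53*(53 + (√(19/3) + 225)) = -53*(53 + (√57/3 + 225)) = -53*(53 + (225 + √57/3)) = -53*(278 + √57/3) = -14734 - 53*√57/3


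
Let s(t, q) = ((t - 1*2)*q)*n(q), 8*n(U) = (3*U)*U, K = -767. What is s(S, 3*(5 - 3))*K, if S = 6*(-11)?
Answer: 4224636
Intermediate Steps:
S = -66
n(U) = 3*U²/8 (n(U) = ((3*U)*U)/8 = (3*U²)/8 = 3*U²/8)
s(t, q) = 3*q³*(-2 + t)/8 (s(t, q) = ((t - 1*2)*q)*(3*q²/8) = ((t - 2)*q)*(3*q²/8) = ((-2 + t)*q)*(3*q²/8) = (q*(-2 + t))*(3*q²/8) = 3*q³*(-2 + t)/8)
s(S, 3*(5 - 3))*K = (3*(3*(5 - 3))³*(-2 - 66)/8)*(-767) = ((3/8)*(3*2)³*(-68))*(-767) = ((3/8)*6³*(-68))*(-767) = ((3/8)*216*(-68))*(-767) = -5508*(-767) = 4224636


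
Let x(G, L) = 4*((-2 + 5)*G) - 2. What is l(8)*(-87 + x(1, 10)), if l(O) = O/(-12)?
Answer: 154/3 ≈ 51.333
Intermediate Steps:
l(O) = -O/12 (l(O) = O*(-1/12) = -O/12)
x(G, L) = -2 + 12*G (x(G, L) = 4*(3*G) - 2 = 12*G - 2 = -2 + 12*G)
l(8)*(-87 + x(1, 10)) = (-1/12*8)*(-87 + (-2 + 12*1)) = -2*(-87 + (-2 + 12))/3 = -2*(-87 + 10)/3 = -⅔*(-77) = 154/3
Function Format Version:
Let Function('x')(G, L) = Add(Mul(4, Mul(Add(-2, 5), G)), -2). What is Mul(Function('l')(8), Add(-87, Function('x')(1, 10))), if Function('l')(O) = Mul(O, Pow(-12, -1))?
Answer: Rational(154, 3) ≈ 51.333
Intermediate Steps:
Function('l')(O) = Mul(Rational(-1, 12), O) (Function('l')(O) = Mul(O, Rational(-1, 12)) = Mul(Rational(-1, 12), O))
Function('x')(G, L) = Add(-2, Mul(12, G)) (Function('x')(G, L) = Add(Mul(4, Mul(3, G)), -2) = Add(Mul(12, G), -2) = Add(-2, Mul(12, G)))
Mul(Function('l')(8), Add(-87, Function('x')(1, 10))) = Mul(Mul(Rational(-1, 12), 8), Add(-87, Add(-2, Mul(12, 1)))) = Mul(Rational(-2, 3), Add(-87, Add(-2, 12))) = Mul(Rational(-2, 3), Add(-87, 10)) = Mul(Rational(-2, 3), -77) = Rational(154, 3)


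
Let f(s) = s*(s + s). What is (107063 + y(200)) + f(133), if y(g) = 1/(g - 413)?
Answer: 30339932/213 ≈ 1.4244e+5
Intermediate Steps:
f(s) = 2*s² (f(s) = s*(2*s) = 2*s²)
y(g) = 1/(-413 + g)
(107063 + y(200)) + f(133) = (107063 + 1/(-413 + 200)) + 2*133² = (107063 + 1/(-213)) + 2*17689 = (107063 - 1/213) + 35378 = 22804418/213 + 35378 = 30339932/213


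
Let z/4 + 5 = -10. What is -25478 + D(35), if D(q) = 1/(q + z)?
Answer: -636951/25 ≈ -25478.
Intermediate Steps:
z = -60 (z = -20 + 4*(-10) = -20 - 40 = -60)
D(q) = 1/(-60 + q) (D(q) = 1/(q - 60) = 1/(-60 + q))
-25478 + D(35) = -25478 + 1/(-60 + 35) = -25478 + 1/(-25) = -25478 - 1/25 = -636951/25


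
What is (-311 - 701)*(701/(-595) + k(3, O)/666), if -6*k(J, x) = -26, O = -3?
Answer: 704788678/594405 ≈ 1185.7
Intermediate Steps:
k(J, x) = 13/3 (k(J, x) = -⅙*(-26) = 13/3)
(-311 - 701)*(701/(-595) + k(3, O)/666) = (-311 - 701)*(701/(-595) + (13/3)/666) = -1012*(701*(-1/595) + (13/3)*(1/666)) = -1012*(-701/595 + 13/1998) = -1012*(-1392863/1188810) = 704788678/594405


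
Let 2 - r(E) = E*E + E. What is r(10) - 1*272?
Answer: -380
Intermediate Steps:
r(E) = 2 - E - E² (r(E) = 2 - (E*E + E) = 2 - (E² + E) = 2 - (E + E²) = 2 + (-E - E²) = 2 - E - E²)
r(10) - 1*272 = (2 - 1*10 - 1*10²) - 1*272 = (2 - 10 - 1*100) - 272 = (2 - 10 - 100) - 272 = -108 - 272 = -380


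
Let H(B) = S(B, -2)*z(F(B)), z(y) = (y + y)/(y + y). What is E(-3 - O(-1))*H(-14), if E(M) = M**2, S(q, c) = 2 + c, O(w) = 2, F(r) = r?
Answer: 0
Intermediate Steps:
z(y) = 1 (z(y) = (2*y)/((2*y)) = (2*y)*(1/(2*y)) = 1)
H(B) = 0 (H(B) = (2 - 2)*1 = 0*1 = 0)
E(-3 - O(-1))*H(-14) = (-3 - 1*2)**2*0 = (-3 - 2)**2*0 = (-5)**2*0 = 25*0 = 0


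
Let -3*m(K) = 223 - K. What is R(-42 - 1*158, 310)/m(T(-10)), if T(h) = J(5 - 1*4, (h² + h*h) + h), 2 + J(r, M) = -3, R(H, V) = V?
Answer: -155/38 ≈ -4.0789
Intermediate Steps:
J(r, M) = -5 (J(r, M) = -2 - 3 = -5)
T(h) = -5
m(K) = -223/3 + K/3 (m(K) = -(223 - K)/3 = -223/3 + K/3)
R(-42 - 1*158, 310)/m(T(-10)) = 310/(-223/3 + (⅓)*(-5)) = 310/(-223/3 - 5/3) = 310/(-76) = 310*(-1/76) = -155/38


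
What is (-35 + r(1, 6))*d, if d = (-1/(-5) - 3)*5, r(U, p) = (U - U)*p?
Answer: 490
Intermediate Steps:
r(U, p) = 0 (r(U, p) = 0*p = 0)
d = -14 (d = (-1*(-⅕) - 3)*5 = (⅕ - 3)*5 = -14/5*5 = -14)
(-35 + r(1, 6))*d = (-35 + 0)*(-14) = -35*(-14) = 490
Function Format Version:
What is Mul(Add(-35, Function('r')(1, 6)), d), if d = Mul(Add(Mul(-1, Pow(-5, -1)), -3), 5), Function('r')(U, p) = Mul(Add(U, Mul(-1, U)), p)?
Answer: 490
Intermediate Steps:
Function('r')(U, p) = 0 (Function('r')(U, p) = Mul(0, p) = 0)
d = -14 (d = Mul(Add(Mul(-1, Rational(-1, 5)), -3), 5) = Mul(Add(Rational(1, 5), -3), 5) = Mul(Rational(-14, 5), 5) = -14)
Mul(Add(-35, Function('r')(1, 6)), d) = Mul(Add(-35, 0), -14) = Mul(-35, -14) = 490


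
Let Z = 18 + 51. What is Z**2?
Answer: 4761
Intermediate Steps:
Z = 69
Z**2 = 69**2 = 4761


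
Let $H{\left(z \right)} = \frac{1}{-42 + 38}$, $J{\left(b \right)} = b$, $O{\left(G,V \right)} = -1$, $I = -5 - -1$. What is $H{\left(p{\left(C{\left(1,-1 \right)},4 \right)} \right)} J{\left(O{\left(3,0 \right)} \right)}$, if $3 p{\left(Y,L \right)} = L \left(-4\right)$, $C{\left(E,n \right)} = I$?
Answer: $\frac{1}{4} \approx 0.25$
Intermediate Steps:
$I = -4$ ($I = -5 + 1 = -4$)
$C{\left(E,n \right)} = -4$
$p{\left(Y,L \right)} = - \frac{4 L}{3}$ ($p{\left(Y,L \right)} = \frac{L \left(-4\right)}{3} = \frac{\left(-4\right) L}{3} = - \frac{4 L}{3}$)
$H{\left(z \right)} = - \frac{1}{4}$ ($H{\left(z \right)} = \frac{1}{-4} = - \frac{1}{4}$)
$H{\left(p{\left(C{\left(1,-1 \right)},4 \right)} \right)} J{\left(O{\left(3,0 \right)} \right)} = \left(- \frac{1}{4}\right) \left(-1\right) = \frac{1}{4}$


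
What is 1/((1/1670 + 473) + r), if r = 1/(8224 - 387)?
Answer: 13087790/6190534177 ≈ 0.0021142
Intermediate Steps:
r = 1/7837 ≈ 0.00012760
1/((1/1670 + 473) + r) = 1/((1/1670 + 473) + 1/7837) = 1/(789911/1670 + 1/7837) = 1/(6190534177/13087790) = 13087790/6190534177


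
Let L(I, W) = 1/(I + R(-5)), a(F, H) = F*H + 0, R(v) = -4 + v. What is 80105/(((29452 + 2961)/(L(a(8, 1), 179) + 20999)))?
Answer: 1682044790/32413 ≈ 51894.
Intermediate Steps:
a(F, H) = F*H
L(I, W) = 1/(-9 + I) (L(I, W) = 1/(I + (-4 - 5)) = 1/(I - 9) = 1/(-9 + I))
80105/(((29452 + 2961)/(L(a(8, 1), 179) + 20999))) = 80105/(((29452 + 2961)/(1/(-9 + 8*1) + 20999))) = 80105/((32413/(1/(-9 + 8) + 20999))) = 80105/((32413/(1/(-1) + 20999))) = 80105/((32413/(-1 + 20999))) = 80105/((32413/20998)) = 80105/((32413*(1/20998))) = 80105/(32413/20998) = 80105*(20998/32413) = 1682044790/32413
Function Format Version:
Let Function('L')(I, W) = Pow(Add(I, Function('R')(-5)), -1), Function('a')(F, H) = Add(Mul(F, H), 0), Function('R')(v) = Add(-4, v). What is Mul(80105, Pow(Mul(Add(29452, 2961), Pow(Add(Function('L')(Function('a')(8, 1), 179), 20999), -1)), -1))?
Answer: Rational(1682044790, 32413) ≈ 51894.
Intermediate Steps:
Function('a')(F, H) = Mul(F, H)
Function('L')(I, W) = Pow(Add(-9, I), -1) (Function('L')(I, W) = Pow(Add(I, Add(-4, -5)), -1) = Pow(Add(I, -9), -1) = Pow(Add(-9, I), -1))
Mul(80105, Pow(Mul(Add(29452, 2961), Pow(Add(Function('L')(Function('a')(8, 1), 179), 20999), -1)), -1)) = Mul(80105, Pow(Mul(Add(29452, 2961), Pow(Add(Pow(Add(-9, Mul(8, 1)), -1), 20999), -1)), -1)) = Mul(80105, Pow(Mul(32413, Pow(Add(Pow(Add(-9, 8), -1), 20999), -1)), -1)) = Mul(80105, Pow(Mul(32413, Pow(Add(Pow(-1, -1), 20999), -1)), -1)) = Mul(80105, Pow(Mul(32413, Pow(Add(-1, 20999), -1)), -1)) = Mul(80105, Pow(Mul(32413, Pow(20998, -1)), -1)) = Mul(80105, Pow(Mul(32413, Rational(1, 20998)), -1)) = Mul(80105, Pow(Rational(32413, 20998), -1)) = Mul(80105, Rational(20998, 32413)) = Rational(1682044790, 32413)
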